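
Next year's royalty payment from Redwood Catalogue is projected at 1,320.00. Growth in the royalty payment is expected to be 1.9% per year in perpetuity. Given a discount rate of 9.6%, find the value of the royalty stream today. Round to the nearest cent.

Growing perpetuity: P = D₁ / (r − g) = 1,320.0000 / (0.096 − 0.019) = 17,142.86

17142.86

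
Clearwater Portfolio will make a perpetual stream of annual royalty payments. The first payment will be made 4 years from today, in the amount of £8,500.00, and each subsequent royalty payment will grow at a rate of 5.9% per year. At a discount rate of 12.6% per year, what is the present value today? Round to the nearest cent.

£88864.63

Value at end of year 3: C₁ / (r − g) = £8,500.00 / (0.126 − 0.059) = £126,865.6716
Discount to today: PV = £126,865.6716 / (1 + 0.126)^3 = £126,865.6716 / 1.427628 = £88,864.63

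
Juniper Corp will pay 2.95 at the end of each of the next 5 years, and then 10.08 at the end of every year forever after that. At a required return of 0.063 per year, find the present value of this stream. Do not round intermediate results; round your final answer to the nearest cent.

PV of 5-year annuity: 2.95 × [1 − (1+0.063)^−5] / 0.063 = 12.32571
Perpetuity value at year 5: 10.08 / 0.063 = 160.00000
PV of perpetuity: 160.00000 / (1+0.063)^5 = 117.88367
Total PV = 12.32571 + 117.88367 = 130.20938

130.21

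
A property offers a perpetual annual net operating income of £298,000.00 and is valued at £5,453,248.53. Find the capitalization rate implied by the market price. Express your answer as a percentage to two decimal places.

P = C/r ⇒ r = C/P = £298,000.00/£5,453,248.53 = 0.054646

5.46%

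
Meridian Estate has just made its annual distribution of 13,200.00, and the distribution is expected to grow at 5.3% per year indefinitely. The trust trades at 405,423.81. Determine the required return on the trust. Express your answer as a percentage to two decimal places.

D₁ = 13,200.00 × 1.053 = 13,899.6000
P = D₁/(r − g) ⇒ r = D₁/P + g = 13,899.6000/405,423.81 + 0.053 = 0.034284 + 0.053 = 0.087284

8.73%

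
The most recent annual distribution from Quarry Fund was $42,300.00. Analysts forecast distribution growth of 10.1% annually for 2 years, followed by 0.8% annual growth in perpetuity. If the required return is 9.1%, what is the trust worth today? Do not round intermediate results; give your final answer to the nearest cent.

D_1 = 46572.30000
D_2 = 51276.10230
Terminal value at year 2: TV = D_2×(1+g_2)/(r−g_2) = 51686.31112/0.083 = 622726.63998
P_0 = D_1/(1+r)^1 + D_2/(1+r)^2 + TV/(1+r)^2
    = 42687.71769 + 43078.98916 + 523176.15755 = 608942.86440

$608942.86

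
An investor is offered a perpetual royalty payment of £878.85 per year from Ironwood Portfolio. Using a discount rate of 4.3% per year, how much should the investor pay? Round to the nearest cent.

£20438.37

Level perpetuity: PV = C / r = £878.85 / 0.043 = £20,438.37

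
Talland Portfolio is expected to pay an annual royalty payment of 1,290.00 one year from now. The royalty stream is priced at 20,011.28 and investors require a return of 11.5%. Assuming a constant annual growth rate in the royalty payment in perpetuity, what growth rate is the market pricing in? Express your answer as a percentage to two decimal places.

5.05%

P = D₁/(r−g) ⇒ g = r − D₁/P = 0.115 − 1,290.00/20,011.28 = 0.050536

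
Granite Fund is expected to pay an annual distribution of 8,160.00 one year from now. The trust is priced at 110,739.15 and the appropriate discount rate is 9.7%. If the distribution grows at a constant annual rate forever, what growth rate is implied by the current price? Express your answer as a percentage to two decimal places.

2.33%

P = D₁/(r−g) ⇒ g = r − D₁/P = 0.097 − 8,160.00/110,739.15 = 0.023313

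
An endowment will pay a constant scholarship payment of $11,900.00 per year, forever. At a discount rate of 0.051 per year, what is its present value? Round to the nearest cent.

Level perpetuity: PV = C / r = $11,900.00 / 0.051 = $233,333.33

$233333.33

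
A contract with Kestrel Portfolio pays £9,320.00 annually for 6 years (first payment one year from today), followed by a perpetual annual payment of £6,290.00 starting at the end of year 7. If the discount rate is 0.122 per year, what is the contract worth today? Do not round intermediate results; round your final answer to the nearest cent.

PV of 6-year annuity: £9,320.00 × [1 − (1+0.122)^−6] / 0.122 = 38102.24586
Perpetuity value at year 6: £6,290.00 / 0.122 = 51557.37705
PV of perpetuity: 51557.37705 / (1+0.122)^6 = 25842.44932
Total PV = 38102.24586 + 25842.44932 = 63944.69518

£63944.70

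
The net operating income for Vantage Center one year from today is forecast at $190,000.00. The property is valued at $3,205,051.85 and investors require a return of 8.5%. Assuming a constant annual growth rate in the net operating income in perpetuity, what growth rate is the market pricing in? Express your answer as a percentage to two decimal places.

2.57%

P = D₁/(r−g) ⇒ g = r − D₁/P = 0.085 − $190,000.00/$3,205,051.85 = 0.025719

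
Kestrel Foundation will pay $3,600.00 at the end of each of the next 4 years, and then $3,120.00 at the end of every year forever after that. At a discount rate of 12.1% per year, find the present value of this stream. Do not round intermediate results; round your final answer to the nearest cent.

PV of 4-year annuity: $3,600.00 × [1 − (1+0.121)^−4] / 0.121 = 10911.46825
Perpetuity value at year 4: $3,120.00 / 0.121 = 25785.12397
PV of perpetuity: 25785.12397 / (1+0.121)^4 = 16328.51815
Total PV = 10911.46825 + 16328.51815 = 27239.98640

$27239.99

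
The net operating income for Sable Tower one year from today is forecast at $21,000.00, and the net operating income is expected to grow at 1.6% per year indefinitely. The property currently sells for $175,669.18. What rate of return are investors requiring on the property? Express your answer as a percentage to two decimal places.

P = D₁/(r − g) ⇒ r = D₁/P + g = $21,000.0000/$175,669.18 + 0.016 = 0.119543 + 0.016 = 0.135543

13.55%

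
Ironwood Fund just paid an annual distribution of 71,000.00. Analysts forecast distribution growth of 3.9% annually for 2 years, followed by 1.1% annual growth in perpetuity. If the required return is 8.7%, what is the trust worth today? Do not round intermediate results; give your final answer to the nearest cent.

995647.55

D_1 = 73769.00000
D_2 = 76645.99100
Terminal value at year 2: TV = D_2×(1+g_2)/(r−g_2) = 77489.09690/0.076 = 1019593.38028
P_0 = D_1/(1+r)^1 + D_2/(1+r)^2 + TV/(1+r)^2
    = 67864.76541 + 64867.97724 + 862914.80250 = 995647.54515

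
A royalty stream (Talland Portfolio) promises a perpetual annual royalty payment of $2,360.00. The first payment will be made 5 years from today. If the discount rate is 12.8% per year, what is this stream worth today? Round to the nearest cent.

$11388.48

Value at end of year 4: C / r = $2,360.00 / 0.128 = $18,437.5000
Discount to today: PV = $18,437.5000 / (1 + 0.128)^4 = $18,437.5000 / 1.618961 = $11,388.48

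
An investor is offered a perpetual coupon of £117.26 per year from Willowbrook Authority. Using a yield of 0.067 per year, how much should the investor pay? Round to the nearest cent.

£1750.15

Level perpetuity: PV = C / r = £117.26 / 0.067 = £1,750.15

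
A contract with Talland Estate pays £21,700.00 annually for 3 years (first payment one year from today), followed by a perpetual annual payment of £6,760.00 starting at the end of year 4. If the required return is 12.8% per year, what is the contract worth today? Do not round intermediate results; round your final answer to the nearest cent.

£88208.26

PV of 3-year annuity: £21,700.00 × [1 − (1+0.128)^−3] / 0.128 = 51411.51465
Perpetuity value at year 3: £6,760.00 / 0.128 = 52812.50000
PV of perpetuity: 52812.50000 / (1+0.128)^3 = 36796.74705
Total PV = 51411.51465 + 36796.74705 = 88208.26170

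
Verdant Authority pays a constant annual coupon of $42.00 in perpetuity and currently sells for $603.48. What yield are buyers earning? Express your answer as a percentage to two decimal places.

P = C/r ⇒ r = C/P = $42.00/$603.48 = 0.069596

6.96%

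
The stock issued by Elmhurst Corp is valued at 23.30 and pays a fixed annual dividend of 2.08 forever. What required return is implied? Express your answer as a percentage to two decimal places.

P = C/r ⇒ r = C/P = 2.08/23.30 = 0.089270

8.93%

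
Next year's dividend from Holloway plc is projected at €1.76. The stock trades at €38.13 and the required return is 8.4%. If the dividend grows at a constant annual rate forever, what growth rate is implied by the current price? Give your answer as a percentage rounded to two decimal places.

P = D₁/(r−g) ⇒ g = r − D₁/P = 0.084 − €1.76/€38.13 = 0.037842

3.78%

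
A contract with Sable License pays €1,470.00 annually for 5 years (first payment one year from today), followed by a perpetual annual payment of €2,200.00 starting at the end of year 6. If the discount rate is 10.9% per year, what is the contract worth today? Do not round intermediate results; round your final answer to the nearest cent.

PV of 5-year annuity: €1,470.00 × [1 − (1+0.109)^−5] / 0.109 = 5446.66325
Perpetuity value at year 5: €2,200.00 / 0.109 = 20183.48624
PV of perpetuity: 20183.48624 / (1+0.109)^5 = 12032.01742
Total PV = 5446.66325 + 12032.01742 = 17478.68068

€17478.68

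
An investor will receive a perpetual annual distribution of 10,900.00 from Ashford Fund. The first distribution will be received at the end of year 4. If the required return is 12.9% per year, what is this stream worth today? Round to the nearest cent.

58715.80

Value at end of year 3: C / r = 10,900.00 / 0.129 = 84,496.1240
Discount to today: PV = 84,496.1240 / (1 + 0.129)^3 = 84,496.1240 / 1.439070 = 58,715.80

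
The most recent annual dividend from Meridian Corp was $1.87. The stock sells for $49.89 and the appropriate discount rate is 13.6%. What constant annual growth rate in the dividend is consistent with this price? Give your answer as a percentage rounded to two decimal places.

9.50%

P = D₀(1+g)/(r−g) ⇒ P(r−g) = D₀(1+g) ⇒ g(P+D₀) = P·r − D₀
g = (P·r − D₀)/(P + D₀) = ($49.89×0.136 − $1.87) / ($49.89 + $1.87) = 0.094958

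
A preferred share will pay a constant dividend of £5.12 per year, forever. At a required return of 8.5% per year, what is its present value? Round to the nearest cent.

£60.24

Level perpetuity: PV = C / r = £5.12 / 0.085 = £60.24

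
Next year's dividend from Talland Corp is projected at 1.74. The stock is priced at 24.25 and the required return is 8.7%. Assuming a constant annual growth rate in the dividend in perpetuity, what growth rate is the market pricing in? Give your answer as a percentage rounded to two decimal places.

P = D₁/(r−g) ⇒ g = r − D₁/P = 0.087 − 1.74/24.25 = 0.015247

1.52%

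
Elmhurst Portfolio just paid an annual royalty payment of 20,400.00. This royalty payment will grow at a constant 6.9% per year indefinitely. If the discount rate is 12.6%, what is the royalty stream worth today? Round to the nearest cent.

D₁ = D₀ × (1 + g) = 20,400.00 × 1.069 = 21,807.6000
Growing perpetuity: P = D₁ / (r − g) = 21,807.6000 / (0.126 − 0.069) = 382,589.47

382589.47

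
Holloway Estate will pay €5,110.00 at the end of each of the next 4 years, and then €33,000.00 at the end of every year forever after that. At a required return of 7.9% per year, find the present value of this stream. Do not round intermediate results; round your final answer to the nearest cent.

€325140.31

PV of 4-year annuity: €5,110.00 × [1 − (1+0.079)^−4] / 0.079 = 16962.70975
Perpetuity value at year 4: €33,000.00 / 0.079 = 417721.51899
PV of perpetuity: 417721.51899 / (1+0.079)^4 = 308177.60084
Total PV = 16962.70975 + 308177.60084 = 325140.31059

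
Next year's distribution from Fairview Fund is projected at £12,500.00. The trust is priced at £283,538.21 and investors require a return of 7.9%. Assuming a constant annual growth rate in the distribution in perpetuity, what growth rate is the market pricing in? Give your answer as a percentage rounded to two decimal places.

3.49%

P = D₁/(r−g) ⇒ g = r − D₁/P = 0.079 − £12,500.00/£283,538.21 = 0.034914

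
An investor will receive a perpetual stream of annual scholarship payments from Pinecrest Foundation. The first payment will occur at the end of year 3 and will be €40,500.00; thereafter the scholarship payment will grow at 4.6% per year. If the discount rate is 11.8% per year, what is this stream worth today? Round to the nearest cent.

Value at end of year 2: C₁ / (r − g) = €40,500.00 / (0.118 − 0.046) = €562,500.0000
Discount to today: PV = €562,500.0000 / (1 + 0.118)^2 = €562,500.0000 / 1.249924 = €450,027.36

€450027.36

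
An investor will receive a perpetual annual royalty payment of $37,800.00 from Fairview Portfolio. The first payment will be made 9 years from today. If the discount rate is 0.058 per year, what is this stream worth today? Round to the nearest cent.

Value at end of year 8: C / r = $37,800.00 / 0.058 = $651,724.1379
Discount to today: PV = $651,724.1379 / (1 + 0.058)^8 = $651,724.1379 / 1.569948 = $415,124.59

$415124.59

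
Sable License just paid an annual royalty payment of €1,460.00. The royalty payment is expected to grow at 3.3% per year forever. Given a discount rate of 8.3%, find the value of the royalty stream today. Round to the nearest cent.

€30163.60

D₁ = D₀ × (1 + g) = €1,460.00 × 1.033 = €1,508.1800
Growing perpetuity: P = D₁ / (r − g) = €1,508.1800 / (0.083 − 0.033) = €30,163.60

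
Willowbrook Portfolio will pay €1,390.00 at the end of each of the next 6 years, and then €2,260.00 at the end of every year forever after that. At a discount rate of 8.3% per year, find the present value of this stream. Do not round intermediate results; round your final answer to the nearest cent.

PV of 6-year annuity: €1,390.00 × [1 − (1+0.083)^−6] / 0.083 = 6367.73806
Perpetuity value at year 6: €2,260.00 / 0.083 = 27228.91566
PV of perpetuity: 27228.91566 / (1+0.083)^6 = 16875.61493
Total PV = 6367.73806 + 16875.61493 = 23243.35299

€23243.35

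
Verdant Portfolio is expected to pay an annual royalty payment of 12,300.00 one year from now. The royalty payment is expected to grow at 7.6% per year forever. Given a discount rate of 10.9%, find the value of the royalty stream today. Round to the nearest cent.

Growing perpetuity: P = D₁ / (r − g) = 12,300.0000 / (0.109 − 0.076) = 372,727.27

372727.27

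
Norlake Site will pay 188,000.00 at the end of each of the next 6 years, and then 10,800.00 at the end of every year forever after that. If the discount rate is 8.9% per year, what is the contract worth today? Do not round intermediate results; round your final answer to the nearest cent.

918628.66

PV of 6-year annuity: 188,000.00 × [1 − (1+0.089)^−6] / 0.089 = 845873.05273
Perpetuity value at year 6: 10,800.00 / 0.089 = 121348.31461
PV of perpetuity: 121348.31461 / (1+0.089)^6 = 72755.60732
Total PV = 845873.05273 + 72755.60732 = 918628.66005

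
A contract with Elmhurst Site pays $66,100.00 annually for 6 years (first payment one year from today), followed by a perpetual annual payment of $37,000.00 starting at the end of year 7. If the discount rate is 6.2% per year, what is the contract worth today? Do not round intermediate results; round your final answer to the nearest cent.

PV of 6-year annuity: $66,100.00 × [1 − (1+0.062)^−6] / 0.062 = 323002.66756
Perpetuity value at year 6: $37,000.00 / 0.062 = 596774.19355
PV of perpetuity: 596774.19355 / (1+0.062)^6 = 415970.88493
Total PV = 323002.66756 + 415970.88493 = 738973.55249

$738973.55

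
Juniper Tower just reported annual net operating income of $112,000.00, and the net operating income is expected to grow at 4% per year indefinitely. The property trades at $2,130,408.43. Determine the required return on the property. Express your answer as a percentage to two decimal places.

D₁ = $112,000.00 × 1.04 = $116,480.0000
P = D₁/(r − g) ⇒ r = D₁/P + g = $116,480.0000/$2,130,408.43 + 0.04 = 0.054675 + 0.04 = 0.094675

9.47%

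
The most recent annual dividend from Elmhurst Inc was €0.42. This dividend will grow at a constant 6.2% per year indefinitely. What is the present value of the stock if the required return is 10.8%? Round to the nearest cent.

D₁ = D₀ × (1 + g) = €0.42 × 1.062 = €0.4460
Growing perpetuity: P = D₁ / (r − g) = €0.4460 / (0.108 − 0.062) = €9.70

€9.70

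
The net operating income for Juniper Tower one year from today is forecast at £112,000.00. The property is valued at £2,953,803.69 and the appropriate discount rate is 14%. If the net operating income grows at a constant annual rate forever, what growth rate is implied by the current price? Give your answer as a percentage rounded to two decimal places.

10.21%

P = D₁/(r−g) ⇒ g = r − D₁/P = 0.14 − £112,000.00/£2,953,803.69 = 0.102083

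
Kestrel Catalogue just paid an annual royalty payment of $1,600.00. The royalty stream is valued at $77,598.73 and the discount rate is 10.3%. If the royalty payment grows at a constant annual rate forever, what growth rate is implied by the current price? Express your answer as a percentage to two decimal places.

8.07%

P = D₀(1+g)/(r−g) ⇒ P(r−g) = D₀(1+g) ⇒ g(P+D₀) = P·r − D₀
g = (P·r − D₀)/(P + D₀) = ($77,598.73×0.103 − $1,600.00) / ($77,598.73 + $1,600.00) = 0.080717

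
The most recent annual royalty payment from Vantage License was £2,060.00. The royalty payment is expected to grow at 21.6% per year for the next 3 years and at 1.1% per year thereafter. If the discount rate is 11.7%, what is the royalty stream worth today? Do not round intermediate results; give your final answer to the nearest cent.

£32690.22

D_1 = 2504.96000
D_2 = 3046.03136
D_3 = 3703.97413
Terminal value at year 3: TV = D_3×(1+g_2)/(r−g_2) = 3744.71785/0.106 = 35327.52688
P_0 = D_1/(1+r)^1 + D_2/(1+r)^2 + D_3/(1+r)^3 + TV/(1+r)^3
    = 2242.57833 + 2441.33863 + 2657.71511 + 25348.58470 = 32690.21678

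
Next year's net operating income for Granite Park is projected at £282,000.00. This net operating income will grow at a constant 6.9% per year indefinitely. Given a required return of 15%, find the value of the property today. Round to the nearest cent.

Growing perpetuity: P = D₁ / (r − g) = £282,000.0000 / (0.15 − 0.069) = £3,481,481.48

£3481481.48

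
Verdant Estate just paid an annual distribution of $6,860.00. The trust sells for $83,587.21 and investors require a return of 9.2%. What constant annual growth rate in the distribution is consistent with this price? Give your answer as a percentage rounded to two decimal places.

P = D₀(1+g)/(r−g) ⇒ P(r−g) = D₀(1+g) ⇒ g(P+D₀) = P·r − D₀
g = (P·r − D₀)/(P + D₀) = ($83,587.21×0.092 − $6,860.00) / ($83,587.21 + $6,860.00) = 0.009177

0.92%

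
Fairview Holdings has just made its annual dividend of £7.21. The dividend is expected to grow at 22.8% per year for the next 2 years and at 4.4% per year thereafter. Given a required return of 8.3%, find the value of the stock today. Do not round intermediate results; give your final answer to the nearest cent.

D_1 = 8.85388
D_2 = 10.87256
Terminal value at year 2: TV = D_2×(1+g_2)/(r−g_2) = 11.35096/0.039 = 291.05019
P_0 = D_1/(1+r)^1 + D_2/(1+r)^2 + TV/(1+r)^2
    = 8.17533 + 9.26990 + 248.14811 = 265.59334

£265.59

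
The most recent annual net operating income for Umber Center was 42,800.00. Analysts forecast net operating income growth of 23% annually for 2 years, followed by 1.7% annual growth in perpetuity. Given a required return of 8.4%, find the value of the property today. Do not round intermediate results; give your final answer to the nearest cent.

D_1 = 52644.00000
D_2 = 64752.12000
Terminal value at year 2: TV = D_2×(1+g_2)/(r−g_2) = 65852.90604/0.067 = 982879.19463
P_0 = D_1/(1+r)^1 + D_2/(1+r)^2 + TV/(1+r)^2
    = 48564.57565 + 55105.56093 + 836453.06660 = 940123.20317

940123.20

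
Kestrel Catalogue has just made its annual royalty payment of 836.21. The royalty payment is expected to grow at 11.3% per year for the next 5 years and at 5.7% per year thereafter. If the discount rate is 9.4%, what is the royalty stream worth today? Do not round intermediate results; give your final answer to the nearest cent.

D_1 = 930.70173
D_2 = 1035.87103
D_3 = 1152.92445
D_4 = 1283.20491
D_5 = 1428.20707
Terminal value at year 5: TV = D_5×(1+g_2)/(r−g_2) = 1509.61487/0.037 = 40800.40196
P_0 = D_1/(1+r)^1 + D_2/(1+r)^2 + D_3/(1+r)^3 + D_4/(1+r)^4 + D_5/(1+r)^5 + TV/(1+r)^5
    = 850.73284 + 865.50791 + 880.53958 + 895.83232 + 911.39065 + 26036.21396 = 30440.21726

30440.22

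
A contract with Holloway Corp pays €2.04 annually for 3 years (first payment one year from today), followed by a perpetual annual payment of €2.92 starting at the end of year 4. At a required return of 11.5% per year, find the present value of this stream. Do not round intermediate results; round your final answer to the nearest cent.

€23.26

PV of 3-year annuity: €2.04 × [1 − (1+0.115)^−3] / 0.115 = 4.94214
Perpetuity value at year 3: €2.92 / 0.115 = 25.39130
PV of perpetuity: 25.39130 / (1+0.115)^3 = 18.31726
Total PV = 4.94214 + 18.31726 = 23.25940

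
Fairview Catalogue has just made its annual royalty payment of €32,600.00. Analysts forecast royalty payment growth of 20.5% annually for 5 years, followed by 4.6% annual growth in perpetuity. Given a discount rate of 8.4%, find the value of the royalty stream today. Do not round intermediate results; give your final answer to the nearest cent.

D_1 = 39283.00000
D_2 = 47336.01500
D_3 = 57039.89807
D_4 = 68733.07718
D_5 = 82823.35800
Terminal value at year 5: TV = D_5×(1+g_2)/(r−g_2) = 86633.23247/0.038 = 2279821.90712
P_0 = D_1/(1+r)^1 + D_2/(1+r)^2 + D_3/(1+r)^3 + D_4/(1+r)^4 + D_5/(1+r)^5 + TV/(1+r)^5
    = 36238.92989 + 40284.05029 + 44780.70166 + 49779.28552 + 55335.82938 + 1523191.51406 = 1749610.31081

€1749610.31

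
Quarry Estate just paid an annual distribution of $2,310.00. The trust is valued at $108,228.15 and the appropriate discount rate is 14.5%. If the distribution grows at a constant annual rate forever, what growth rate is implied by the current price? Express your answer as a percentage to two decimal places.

12.11%

P = D₀(1+g)/(r−g) ⇒ P(r−g) = D₀(1+g) ⇒ g(P+D₀) = P·r − D₀
g = (P·r − D₀)/(P + D₀) = ($108,228.15×0.145 − $2,310.00) / ($108,228.15 + $2,310.00) = 0.121072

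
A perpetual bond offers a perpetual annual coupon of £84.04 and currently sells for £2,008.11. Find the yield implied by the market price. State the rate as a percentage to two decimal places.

4.19%

P = C/r ⇒ r = C/P = £84.04/£2,008.11 = 0.041850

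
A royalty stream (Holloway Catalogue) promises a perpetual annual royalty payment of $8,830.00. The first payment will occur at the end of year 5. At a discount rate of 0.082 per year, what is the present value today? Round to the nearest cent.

$78566.57

Value at end of year 4: C / r = $8,830.00 / 0.082 = $107,682.9268
Discount to today: PV = $107,682.9268 / (1 + 0.082)^4 = $107,682.9268 / 1.370595 = $78,566.57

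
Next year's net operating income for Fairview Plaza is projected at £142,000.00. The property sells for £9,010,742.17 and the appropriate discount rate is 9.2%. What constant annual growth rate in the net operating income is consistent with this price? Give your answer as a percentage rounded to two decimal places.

P = D₁/(r−g) ⇒ g = r − D₁/P = 0.092 − £142,000.00/£9,010,742.17 = 0.076241

7.62%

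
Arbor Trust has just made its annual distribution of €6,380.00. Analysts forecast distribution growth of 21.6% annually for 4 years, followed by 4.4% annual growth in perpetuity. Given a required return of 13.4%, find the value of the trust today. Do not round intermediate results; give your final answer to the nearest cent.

€128329.22

D_1 = 7758.08000
D_2 = 9433.82528
D_3 = 11471.53154
D_4 = 13949.38235
Terminal value at year 4: TV = D_4×(1+g_2)/(r−g_2) = 14563.15518/0.09 = 161812.83530
P_0 = D_1/(1+r)^1 + D_2/(1+r)^2 + D_3/(1+r)^3 + D_4/(1+r)^4 + TV/(1+r)^4
    = 6841.34039 + 7336.04049 + 7866.51255 + 8435.34326 + 97849.98186 = 128329.21854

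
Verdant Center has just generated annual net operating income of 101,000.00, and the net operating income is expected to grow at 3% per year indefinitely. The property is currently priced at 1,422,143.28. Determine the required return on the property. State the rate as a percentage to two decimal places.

D₁ = 101,000.00 × 1.03 = 104,030.0000
P = D₁/(r − g) ⇒ r = D₁/P + g = 104,030.0000/1,422,143.28 + 0.03 = 0.073150 + 0.03 = 0.103150

10.32%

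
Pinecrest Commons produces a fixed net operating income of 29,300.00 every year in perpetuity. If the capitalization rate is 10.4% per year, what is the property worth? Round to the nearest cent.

Level perpetuity: PV = C / r = 29,300.00 / 0.104 = 281,730.77

281730.77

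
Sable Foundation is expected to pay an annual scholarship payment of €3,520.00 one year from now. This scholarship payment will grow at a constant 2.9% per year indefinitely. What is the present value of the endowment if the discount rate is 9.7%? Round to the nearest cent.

€51764.71

Growing perpetuity: P = D₁ / (r − g) = €3,520.0000 / (0.097 − 0.029) = €51,764.71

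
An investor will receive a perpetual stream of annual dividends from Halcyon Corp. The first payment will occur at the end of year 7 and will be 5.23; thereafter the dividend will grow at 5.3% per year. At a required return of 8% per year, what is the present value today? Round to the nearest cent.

Value at end of year 6: C₁ / (r − g) = 5.23 / (0.08 − 0.053) = 193.7037
Discount to today: PV = 193.7037 / (1 + 0.08)^6 = 193.7037 / 1.586874 = 122.07

122.07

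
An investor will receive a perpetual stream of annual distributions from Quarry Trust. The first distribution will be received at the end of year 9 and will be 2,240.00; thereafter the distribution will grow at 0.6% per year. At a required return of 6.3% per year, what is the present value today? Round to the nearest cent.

Value at end of year 8: C₁ / (r − g) = 2,240.00 / (0.063 − 0.006) = 39,298.2456
Discount to today: PV = 39,298.2456 / (1 + 0.063)^8 = 39,298.2456 / 1.630295 = 24,105.00

24105.00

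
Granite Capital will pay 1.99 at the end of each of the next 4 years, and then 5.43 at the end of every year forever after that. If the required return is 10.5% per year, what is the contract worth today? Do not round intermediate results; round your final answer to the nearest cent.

PV of 4-year annuity: 1.99 × [1 − (1+0.105)^−4] / 0.105 = 6.24036
Perpetuity value at year 4: 5.43 / 0.105 = 51.71429
PV of perpetuity: 51.71429 / (1+0.105)^4 = 34.68657
Total PV = 6.24036 + 34.68657 = 40.92693

40.93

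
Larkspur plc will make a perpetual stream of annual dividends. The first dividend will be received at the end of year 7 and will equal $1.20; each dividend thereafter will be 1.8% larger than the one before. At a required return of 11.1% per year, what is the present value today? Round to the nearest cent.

$6.86

Value at end of year 6: C₁ / (r − g) = $1.20 / (0.111 − 0.018) = $12.9032
Discount to today: PV = $12.9032 / (1 + 0.111)^6 = $12.9032 / 1.880548 = $6.86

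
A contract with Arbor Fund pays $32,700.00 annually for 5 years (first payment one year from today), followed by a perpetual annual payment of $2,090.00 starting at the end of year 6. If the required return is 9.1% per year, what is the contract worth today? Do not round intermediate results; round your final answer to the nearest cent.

PV of 5-year annuity: $32,700.00 × [1 − (1+0.091)^−5] / 0.091 = 126862.25966
Perpetuity value at year 5: $2,090.00 / 0.091 = 22967.03297
PV of perpetuity: 22967.03297 / (1+0.091)^5 = 14858.71117
Total PV = 126862.25966 + 14858.71117 = 141720.97083

$141720.97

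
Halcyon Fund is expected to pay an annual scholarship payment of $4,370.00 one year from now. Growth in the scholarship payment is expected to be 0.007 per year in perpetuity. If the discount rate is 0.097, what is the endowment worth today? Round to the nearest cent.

$48555.56

Growing perpetuity: P = D₁ / (r − g) = $4,370.0000 / (0.097 − 0.007) = $48,555.56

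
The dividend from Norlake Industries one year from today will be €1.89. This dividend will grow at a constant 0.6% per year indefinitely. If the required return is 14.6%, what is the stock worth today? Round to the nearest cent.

Growing perpetuity: P = D₁ / (r − g) = €1.8900 / (0.146 − 0.006) = €13.50

€13.50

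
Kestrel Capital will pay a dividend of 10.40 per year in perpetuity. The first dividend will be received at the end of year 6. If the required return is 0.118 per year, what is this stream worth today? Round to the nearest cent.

50.46

Value at end of year 5: C / r = 10.40 / 0.118 = 88.1356
Discount to today: PV = 88.1356 / (1 + 0.118)^5 = 88.1356 / 1.746663 = 50.46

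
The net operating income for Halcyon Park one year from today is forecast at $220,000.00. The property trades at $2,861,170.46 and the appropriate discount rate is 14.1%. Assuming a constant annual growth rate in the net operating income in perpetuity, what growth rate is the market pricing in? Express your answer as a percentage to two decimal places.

6.41%

P = D₁/(r−g) ⇒ g = r − D₁/P = 0.141 − $220,000.00/$2,861,170.46 = 0.064108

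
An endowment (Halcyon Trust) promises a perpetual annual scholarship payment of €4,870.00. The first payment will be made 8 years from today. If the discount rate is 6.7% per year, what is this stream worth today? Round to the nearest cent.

€46163.98

Value at end of year 7: C / r = €4,870.00 / 0.067 = €72,686.5672
Discount to today: PV = €72,686.5672 / (1 + 0.067)^7 = €72,686.5672 / 1.574530 = €46,163.98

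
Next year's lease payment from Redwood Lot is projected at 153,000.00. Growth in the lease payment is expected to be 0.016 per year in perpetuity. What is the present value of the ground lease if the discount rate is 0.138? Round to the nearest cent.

1254098.36

Growing perpetuity: P = D₁ / (r − g) = 153,000.0000 / (0.138 − 0.016) = 1,254,098.36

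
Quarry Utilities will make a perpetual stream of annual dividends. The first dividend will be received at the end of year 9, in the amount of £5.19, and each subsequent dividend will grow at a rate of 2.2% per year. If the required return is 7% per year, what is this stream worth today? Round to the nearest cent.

Value at end of year 8: C₁ / (r − g) = £5.19 / (0.07 − 0.022) = £108.1250
Discount to today: PV = £108.1250 / (1 + 0.07)^8 = £108.1250 / 1.718186 = £62.93

£62.93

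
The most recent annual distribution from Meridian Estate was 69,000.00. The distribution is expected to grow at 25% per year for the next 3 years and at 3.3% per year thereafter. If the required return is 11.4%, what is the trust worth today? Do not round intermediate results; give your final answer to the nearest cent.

1504975.16

D_1 = 86250.00000
D_2 = 107812.50000
D_3 = 134765.62500
Terminal value at year 3: TV = D_3×(1+g_2)/(r−g_2) = 139212.89062/0.081 = 1718677.66204
P_0 = D_1/(1+r)^1 + D_2/(1+r)^2 + D_3/(1+r)^3 + TV/(1+r)^3
    = 77423.69838 + 86875.78364 + 97481.80391 + 1243193.86962 = 1504975.15556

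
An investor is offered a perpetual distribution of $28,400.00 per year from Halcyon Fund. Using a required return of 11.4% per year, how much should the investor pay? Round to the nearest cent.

Level perpetuity: PV = C / r = $28,400.00 / 0.114 = $249,122.81

$249122.81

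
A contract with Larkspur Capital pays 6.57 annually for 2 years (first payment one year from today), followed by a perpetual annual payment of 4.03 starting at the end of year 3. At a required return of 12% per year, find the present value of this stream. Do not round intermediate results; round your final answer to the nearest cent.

37.88

PV of 2-year annuity: 6.57 × [1 − (1+0.12)^−2] / 0.12 = 11.10364
Perpetuity value at year 2: 4.03 / 0.12 = 33.58333
PV of perpetuity: 33.58333 / (1+0.12)^2 = 26.77243
Total PV = 11.10364 + 26.77243 = 37.87606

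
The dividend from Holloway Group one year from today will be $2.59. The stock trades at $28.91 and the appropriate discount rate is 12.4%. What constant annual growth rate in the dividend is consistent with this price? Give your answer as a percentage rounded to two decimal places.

3.44%

P = D₁/(r−g) ⇒ g = r − D₁/P = 0.124 − $2.59/$28.91 = 0.034412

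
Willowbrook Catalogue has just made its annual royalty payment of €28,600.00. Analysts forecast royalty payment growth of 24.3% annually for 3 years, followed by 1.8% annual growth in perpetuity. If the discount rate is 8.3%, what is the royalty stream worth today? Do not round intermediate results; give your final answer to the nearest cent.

D_1 = 35549.80000
D_2 = 44188.40140
D_3 = 54926.18294
Terminal value at year 3: TV = D_3×(1+g_2)/(r−g_2) = 55914.85423/0.065 = 860228.52666
P_0 = D_1/(1+r)^1 + D_2/(1+r)^2 + D_3/(1+r)^3 + TV/(1+r)^3
    = 32825.30009 + 37674.83658 + 43240.83275 + 677217.96521 = 790958.93463

€790958.93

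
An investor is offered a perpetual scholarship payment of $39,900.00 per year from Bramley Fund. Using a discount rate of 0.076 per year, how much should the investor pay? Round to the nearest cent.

$525000.00

Level perpetuity: PV = C / r = $39,900.00 / 0.076 = $525,000.00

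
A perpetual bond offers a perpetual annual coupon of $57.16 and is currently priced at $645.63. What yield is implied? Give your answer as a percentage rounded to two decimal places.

P = C/r ⇒ r = C/P = $57.16/$645.63 = 0.088534

8.85%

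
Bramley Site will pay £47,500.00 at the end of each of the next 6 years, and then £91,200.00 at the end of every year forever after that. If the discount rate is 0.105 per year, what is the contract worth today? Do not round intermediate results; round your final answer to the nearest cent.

£681003.19

PV of 6-year annuity: £47,500.00 × [1 − (1+0.105)^−6] / 0.105 = 203878.52092
Perpetuity value at year 6: £91,200.00 / 0.105 = 868571.42857
PV of perpetuity: 868571.42857 / (1+0.105)^6 = 477124.66841
Total PV = 203878.52092 + 477124.66841 = 681003.18933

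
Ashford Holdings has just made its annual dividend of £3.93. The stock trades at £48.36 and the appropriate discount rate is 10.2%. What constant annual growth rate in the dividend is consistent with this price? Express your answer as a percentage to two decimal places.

P = D₀(1+g)/(r−g) ⇒ P(r−g) = D₀(1+g) ⇒ g(P+D₀) = P·r − D₀
g = (P·r − D₀)/(P + D₀) = (£48.36×0.102 − £3.93) / (£48.36 + £3.93) = 0.019176

1.92%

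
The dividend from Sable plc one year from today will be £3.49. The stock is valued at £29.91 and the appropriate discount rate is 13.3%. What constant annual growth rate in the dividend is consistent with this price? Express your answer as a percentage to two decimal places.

P = D₁/(r−g) ⇒ g = r − D₁/P = 0.133 − £3.49/£29.91 = 0.016317

1.63%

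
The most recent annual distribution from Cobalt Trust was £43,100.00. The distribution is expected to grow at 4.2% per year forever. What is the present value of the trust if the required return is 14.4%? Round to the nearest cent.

D₁ = D₀ × (1 + g) = £43,100.00 × 1.042 = £44,910.2000
Growing perpetuity: P = D₁ / (r − g) = £44,910.2000 / (0.144 − 0.042) = £440,296.08

£440296.08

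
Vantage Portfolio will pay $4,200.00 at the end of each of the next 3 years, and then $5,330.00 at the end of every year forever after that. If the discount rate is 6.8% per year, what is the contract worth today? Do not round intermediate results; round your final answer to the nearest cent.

$75406.01

PV of 3-year annuity: $4,200.00 × [1 − (1+0.068)^−3] / 0.068 = 11062.52741
Perpetuity value at year 3: $5,330.00 / 0.068 = 78382.35294
PV of perpetuity: 78382.35294 / (1+0.068)^3 = 64343.47887
Total PV = 11062.52741 + 64343.47887 = 75406.00628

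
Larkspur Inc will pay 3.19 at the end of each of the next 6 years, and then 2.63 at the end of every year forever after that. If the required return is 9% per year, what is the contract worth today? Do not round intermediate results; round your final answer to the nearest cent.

PV of 6-year annuity: 3.19 × [1 − (1+0.09)^−6] / 0.09 = 14.31008
Perpetuity value at year 6: 2.63 / 0.09 = 29.22222
PV of perpetuity: 29.22222 / (1+0.09)^6 = 17.42426
Total PV = 14.31008 + 17.42426 = 31.73434

31.73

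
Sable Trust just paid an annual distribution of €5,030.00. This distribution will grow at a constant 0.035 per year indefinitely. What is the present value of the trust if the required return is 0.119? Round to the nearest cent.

D₁ = D₀ × (1 + g) = €5,030.00 × 1.035 = €5,206.0500
Growing perpetuity: P = D₁ / (r − g) = €5,206.0500 / (0.119 − 0.035) = €61,976.79

€61976.79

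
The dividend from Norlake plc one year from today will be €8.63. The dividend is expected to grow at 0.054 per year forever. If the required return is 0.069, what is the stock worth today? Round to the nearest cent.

€575.33

Growing perpetuity: P = D₁ / (r − g) = €8.6300 / (0.069 − 0.054) = €575.33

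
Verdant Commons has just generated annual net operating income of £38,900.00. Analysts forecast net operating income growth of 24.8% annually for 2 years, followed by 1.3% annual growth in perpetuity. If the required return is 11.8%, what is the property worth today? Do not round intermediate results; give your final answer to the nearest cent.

D_1 = 48547.20000
D_2 = 60586.90560
Terminal value at year 2: TV = D_2×(1+g_2)/(r−g_2) = 61374.53537/0.105 = 584519.38450
P_0 = D_1/(1+r)^1 + D_2/(1+r)^2 + TV/(1+r)^2
    = 43423.25581 + 48472.47161 + 467643.94035 = 559539.66777

£559539.67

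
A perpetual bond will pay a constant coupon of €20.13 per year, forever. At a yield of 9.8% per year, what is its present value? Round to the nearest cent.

€205.41

Level perpetuity: PV = C / r = €20.13 / 0.098 = €205.41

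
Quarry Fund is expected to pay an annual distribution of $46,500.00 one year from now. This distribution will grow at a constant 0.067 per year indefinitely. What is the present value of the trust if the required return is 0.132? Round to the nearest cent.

Growing perpetuity: P = D₁ / (r − g) = $46,500.0000 / (0.132 − 0.067) = $715,384.62

$715384.62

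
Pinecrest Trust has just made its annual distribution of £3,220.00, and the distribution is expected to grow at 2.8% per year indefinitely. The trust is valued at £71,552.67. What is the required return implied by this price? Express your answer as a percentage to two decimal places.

7.43%

D₁ = £3,220.00 × 1.028 = £3,310.1600
P = D₁/(r − g) ⇒ r = D₁/P + g = £3,310.1600/£71,552.67 + 0.028 = 0.046262 + 0.028 = 0.074262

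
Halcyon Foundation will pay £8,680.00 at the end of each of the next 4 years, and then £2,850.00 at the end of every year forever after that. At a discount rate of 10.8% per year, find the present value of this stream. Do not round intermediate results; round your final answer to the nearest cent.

PV of 4-year annuity: £8,680.00 × [1 − (1+0.108)^−4] / 0.108 = 27044.62580
Perpetuity value at year 4: £2,850.00 / 0.108 = 26388.88889
PV of perpetuity: 26388.88889 / (1+0.108)^4 = 17509.02904
Total PV = 27044.62580 + 17509.02904 = 44553.65483

£44553.65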